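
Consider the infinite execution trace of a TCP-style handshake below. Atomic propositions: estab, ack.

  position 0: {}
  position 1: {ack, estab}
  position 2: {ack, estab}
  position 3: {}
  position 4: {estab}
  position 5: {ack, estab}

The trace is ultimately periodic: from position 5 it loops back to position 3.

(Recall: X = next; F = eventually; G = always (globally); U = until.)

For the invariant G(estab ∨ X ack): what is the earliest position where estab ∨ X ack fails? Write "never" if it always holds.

3

Check estab ∨ X ack at each position in order: 0 ✓, 1 ✓, 2 ✓.
At position 3 the labels are {} and the next position 4 has {estab}, so estab ∨ X ack is false there. This is the first violation.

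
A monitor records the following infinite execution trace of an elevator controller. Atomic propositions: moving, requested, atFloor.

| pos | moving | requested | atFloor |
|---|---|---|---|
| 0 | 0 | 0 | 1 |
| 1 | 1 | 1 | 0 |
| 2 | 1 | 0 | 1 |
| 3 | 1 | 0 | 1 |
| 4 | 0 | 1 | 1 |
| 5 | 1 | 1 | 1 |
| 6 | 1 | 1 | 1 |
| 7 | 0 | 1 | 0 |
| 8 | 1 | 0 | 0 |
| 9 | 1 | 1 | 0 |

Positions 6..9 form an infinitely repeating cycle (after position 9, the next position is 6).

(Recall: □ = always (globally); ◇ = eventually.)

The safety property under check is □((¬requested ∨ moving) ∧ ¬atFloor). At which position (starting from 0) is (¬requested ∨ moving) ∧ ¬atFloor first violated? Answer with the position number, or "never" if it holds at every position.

At position 0 the labels are {atFloor}, so (¬requested ∨ moving) ∧ ¬atFloor is false there. This is the first violation.

0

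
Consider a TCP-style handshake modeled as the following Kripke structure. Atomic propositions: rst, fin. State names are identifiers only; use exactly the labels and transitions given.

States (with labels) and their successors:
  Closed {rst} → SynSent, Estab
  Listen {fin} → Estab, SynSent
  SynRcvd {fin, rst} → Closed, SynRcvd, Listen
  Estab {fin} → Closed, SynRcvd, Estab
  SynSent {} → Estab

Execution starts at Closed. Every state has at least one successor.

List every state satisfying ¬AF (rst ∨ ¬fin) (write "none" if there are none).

States satisfying rst ∨ ¬fin: {Closed, SynRcvd, SynSent}.
States satisfying AF (rst ∨ ¬fin): {Closed, SynRcvd, SynSent}.
States satisfying ¬AF (rst ∨ ¬fin): {Listen, Estab}.

{Listen, Estab}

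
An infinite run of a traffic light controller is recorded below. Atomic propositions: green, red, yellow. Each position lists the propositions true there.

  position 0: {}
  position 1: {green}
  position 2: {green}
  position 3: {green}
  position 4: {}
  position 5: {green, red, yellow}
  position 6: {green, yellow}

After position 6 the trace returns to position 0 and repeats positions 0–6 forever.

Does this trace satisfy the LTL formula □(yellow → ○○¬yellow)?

Holds

yellow → ○○¬yellow holds at every position 0..6, and those are all positions ever visited, so □(yellow → ○○¬yellow) holds.
Positions where yellow holds: 5, 6.
Check ○○¬yellow at each: 5→ok, 6→ok.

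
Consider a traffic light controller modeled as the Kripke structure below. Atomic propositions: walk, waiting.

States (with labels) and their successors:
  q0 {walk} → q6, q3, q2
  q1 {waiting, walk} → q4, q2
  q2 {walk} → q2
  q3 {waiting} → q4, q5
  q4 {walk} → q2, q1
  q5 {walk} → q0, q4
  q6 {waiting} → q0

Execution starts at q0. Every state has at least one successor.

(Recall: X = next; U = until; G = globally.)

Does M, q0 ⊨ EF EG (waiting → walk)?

Holds

States satisfying EG (waiting → walk): {q0, q1, q2, q4, q5}.
States satisfying EF EG (waiting → walk): {q0, q1, q2, q3, q4, q5, q6}.
Some path from q0 reaches a state where EG (waiting → walk) holds.
q0 ∈ Sat(EF EG (waiting → walk)).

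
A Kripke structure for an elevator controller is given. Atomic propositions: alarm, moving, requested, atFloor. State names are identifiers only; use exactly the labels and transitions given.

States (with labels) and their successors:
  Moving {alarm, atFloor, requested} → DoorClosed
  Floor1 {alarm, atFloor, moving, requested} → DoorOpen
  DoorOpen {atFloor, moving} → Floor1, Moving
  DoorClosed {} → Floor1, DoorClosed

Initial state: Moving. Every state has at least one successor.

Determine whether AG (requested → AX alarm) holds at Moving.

States satisfying requested → AX alarm: {DoorOpen, DoorClosed}.
States satisfying AG (requested → AX alarm): ∅.
Floor1 is reachable from Moving and violates requested → AX alarm, so AG fails at Moving.
Moving ∉ Sat(AG (requested → AX alarm)).

Violated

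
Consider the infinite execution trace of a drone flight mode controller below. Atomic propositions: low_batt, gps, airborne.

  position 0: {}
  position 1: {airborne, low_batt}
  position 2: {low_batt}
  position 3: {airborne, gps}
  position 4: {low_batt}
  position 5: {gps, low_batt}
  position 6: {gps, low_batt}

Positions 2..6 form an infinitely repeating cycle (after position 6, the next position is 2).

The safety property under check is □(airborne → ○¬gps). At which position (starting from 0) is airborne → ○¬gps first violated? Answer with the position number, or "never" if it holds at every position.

never

airborne → ○¬gps holds at every position 0..6, and those are all the positions the trace ever visits, so the invariant □(airborne → ○¬gps) is never violated.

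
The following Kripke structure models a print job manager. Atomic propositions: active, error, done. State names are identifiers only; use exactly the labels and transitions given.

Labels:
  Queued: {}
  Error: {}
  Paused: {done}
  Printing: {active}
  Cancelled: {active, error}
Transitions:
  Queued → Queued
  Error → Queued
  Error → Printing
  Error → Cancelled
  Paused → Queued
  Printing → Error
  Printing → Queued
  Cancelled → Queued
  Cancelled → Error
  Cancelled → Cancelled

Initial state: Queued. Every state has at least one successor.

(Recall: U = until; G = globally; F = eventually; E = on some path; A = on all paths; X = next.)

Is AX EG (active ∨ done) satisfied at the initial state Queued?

No

States satisfying EG (active ∨ done): {Cancelled}.
States satisfying AX EG (active ∨ done): ∅.
Queued ∉ Sat(AX EG (active ∨ done)).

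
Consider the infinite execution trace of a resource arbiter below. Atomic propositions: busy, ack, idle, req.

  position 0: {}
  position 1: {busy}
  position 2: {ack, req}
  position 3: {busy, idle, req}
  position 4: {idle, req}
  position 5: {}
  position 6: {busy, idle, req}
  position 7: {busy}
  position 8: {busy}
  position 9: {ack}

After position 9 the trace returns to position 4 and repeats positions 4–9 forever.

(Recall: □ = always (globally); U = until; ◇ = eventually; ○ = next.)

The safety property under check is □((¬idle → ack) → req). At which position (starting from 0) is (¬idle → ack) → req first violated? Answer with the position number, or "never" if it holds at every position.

9

Check (¬idle → ack) → req at each position in order: 0 ✓, 1 ✓, 2 ✓, 3 ✓, 4 ✓, 5 ✓, 6 ✓, 7 ✓, 8 ✓.
At position 9 the labels are {ack}, so (¬idle → ack) → req is false there. This is the first violation.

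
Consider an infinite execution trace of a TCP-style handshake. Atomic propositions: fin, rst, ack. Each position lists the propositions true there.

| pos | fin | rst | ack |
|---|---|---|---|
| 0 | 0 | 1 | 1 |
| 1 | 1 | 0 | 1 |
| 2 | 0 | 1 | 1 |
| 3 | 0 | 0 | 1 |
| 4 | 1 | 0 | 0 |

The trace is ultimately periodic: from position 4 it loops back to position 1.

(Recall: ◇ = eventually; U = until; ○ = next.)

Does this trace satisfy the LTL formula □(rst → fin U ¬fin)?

Satisfied

rst → fin U ¬fin holds at every position 0..4, and those are all positions ever visited, so □(rst → fin U ¬fin) holds.
Positions where rst holds: 0, 2.
Check fin U ¬fin at each: 0→ok, 2→ok.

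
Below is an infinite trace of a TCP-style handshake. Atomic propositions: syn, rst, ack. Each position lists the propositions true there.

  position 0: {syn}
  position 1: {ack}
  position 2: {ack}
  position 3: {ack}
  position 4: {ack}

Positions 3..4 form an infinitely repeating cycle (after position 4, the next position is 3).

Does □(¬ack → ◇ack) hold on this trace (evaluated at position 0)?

Holds

¬ack → ◇ack holds at every position 0..4, and those are all positions ever visited, so □(¬ack → ◇ack) holds.
Positions where ¬ack holds: 0.
Check ◇ack at each: 0→ok.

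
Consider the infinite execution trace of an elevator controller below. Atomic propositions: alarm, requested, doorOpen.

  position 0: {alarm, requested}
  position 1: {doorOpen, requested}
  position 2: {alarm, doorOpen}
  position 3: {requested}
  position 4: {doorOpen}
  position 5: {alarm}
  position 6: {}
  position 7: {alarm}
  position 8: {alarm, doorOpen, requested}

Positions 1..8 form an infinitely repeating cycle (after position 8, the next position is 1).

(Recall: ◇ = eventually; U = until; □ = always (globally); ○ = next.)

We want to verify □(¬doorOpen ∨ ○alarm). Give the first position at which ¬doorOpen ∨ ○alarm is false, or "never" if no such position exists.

2

Check ¬doorOpen ∨ ○alarm at each position in order: 0 ✓, 1 ✓.
At position 2 the labels are {alarm, doorOpen} and the next position 3 has {requested}, so ¬doorOpen ∨ ○alarm is false there. This is the first violation.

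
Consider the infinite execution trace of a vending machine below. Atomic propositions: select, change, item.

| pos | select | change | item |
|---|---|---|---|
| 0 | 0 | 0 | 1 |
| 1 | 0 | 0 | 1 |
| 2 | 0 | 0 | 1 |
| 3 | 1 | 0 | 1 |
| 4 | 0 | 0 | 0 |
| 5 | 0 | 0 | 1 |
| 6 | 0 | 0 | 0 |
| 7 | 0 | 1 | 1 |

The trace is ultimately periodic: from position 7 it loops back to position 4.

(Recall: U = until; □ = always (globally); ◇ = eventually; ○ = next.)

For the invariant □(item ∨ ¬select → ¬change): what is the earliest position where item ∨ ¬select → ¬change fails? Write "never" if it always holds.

7

Check item ∨ ¬select → ¬change at each position in order: 0 ✓, 1 ✓, 2 ✓, 3 ✓, 4 ✓, 5 ✓, 6 ✓.
At position 7 the labels are {change, item}, so item ∨ ¬select → ¬change is false there. This is the first violation.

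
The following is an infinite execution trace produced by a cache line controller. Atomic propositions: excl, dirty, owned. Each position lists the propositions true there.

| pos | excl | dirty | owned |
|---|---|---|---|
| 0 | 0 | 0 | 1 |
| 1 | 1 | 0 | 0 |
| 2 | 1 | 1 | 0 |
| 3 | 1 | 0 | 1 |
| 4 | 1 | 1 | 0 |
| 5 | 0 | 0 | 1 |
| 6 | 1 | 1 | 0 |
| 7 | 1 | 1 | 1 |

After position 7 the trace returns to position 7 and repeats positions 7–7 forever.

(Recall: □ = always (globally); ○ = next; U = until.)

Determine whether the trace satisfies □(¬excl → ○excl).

Yes

¬excl → ○excl holds at every position 0..7, and those are all positions ever visited, so □(¬excl → ○excl) holds.
Positions where ¬excl holds: 0, 5.
Check ○excl at each: 0→ok, 5→ok.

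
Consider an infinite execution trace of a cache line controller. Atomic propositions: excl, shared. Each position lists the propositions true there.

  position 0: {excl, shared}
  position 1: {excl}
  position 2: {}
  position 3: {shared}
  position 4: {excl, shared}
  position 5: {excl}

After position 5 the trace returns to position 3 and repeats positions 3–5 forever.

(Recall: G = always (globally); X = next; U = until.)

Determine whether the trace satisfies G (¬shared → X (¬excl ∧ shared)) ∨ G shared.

No

¬shared → X (¬excl ∧ shared) must hold at every position from 0 onward. It fails at position 1, so G (¬shared → X (¬excl ∧ shared)) is false.
Positions where ¬shared holds: 1, 2, 5.
Check X (¬excl ∧ shared) at each: 1→fails, 2→ok, 5→ok.
shared must hold at every position from 0 onward. It fails at position 1, so G shared is false.
At position 0: G (¬shared → X (¬excl ∧ shared)) is false; G shared is false; so G (¬shared → X (¬excl ∧ shared)) ∨ G shared is false.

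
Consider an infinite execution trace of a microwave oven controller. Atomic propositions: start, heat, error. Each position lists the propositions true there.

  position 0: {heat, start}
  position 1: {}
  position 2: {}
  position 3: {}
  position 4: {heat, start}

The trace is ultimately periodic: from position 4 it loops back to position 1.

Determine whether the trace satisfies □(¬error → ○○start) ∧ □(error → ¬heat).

Violated

¬error → ○○start must hold at every position from 0 onward. It fails at position 0, so □(¬error → ○○start) is false.
Positions where ¬error holds: 0, 1, 2, 3, 4.
Check ○○start at each: 0→fails, 1→fails, 2→ok, 3→fails, 4→fails.
error → ¬heat holds at every position 0..4, and those are all positions ever visited, so □(error → ¬heat) holds.
At position 0: □(¬error → ○○start) is false; □(error → ¬heat) is true; so □(¬error → ○○start) ∧ □(error → ¬heat) is false.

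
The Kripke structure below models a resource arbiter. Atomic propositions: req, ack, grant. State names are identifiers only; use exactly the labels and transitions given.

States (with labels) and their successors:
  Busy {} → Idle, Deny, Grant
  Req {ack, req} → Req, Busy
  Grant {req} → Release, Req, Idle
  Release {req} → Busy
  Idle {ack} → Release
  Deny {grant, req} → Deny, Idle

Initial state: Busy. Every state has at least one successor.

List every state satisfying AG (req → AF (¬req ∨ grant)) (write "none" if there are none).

States satisfying req → AF (¬req ∨ grant): {Busy, Release, Idle, Deny}.
States satisfying AG (req → AF (¬req ∨ grant)): ∅.

none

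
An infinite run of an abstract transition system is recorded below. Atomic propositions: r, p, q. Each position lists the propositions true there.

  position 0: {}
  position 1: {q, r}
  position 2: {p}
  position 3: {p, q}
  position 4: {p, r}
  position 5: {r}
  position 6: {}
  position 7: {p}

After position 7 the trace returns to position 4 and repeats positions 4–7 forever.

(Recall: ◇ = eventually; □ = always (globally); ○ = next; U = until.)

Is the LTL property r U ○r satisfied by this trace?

Holds

Walking from position 0: ○r first holds at position 0, and r holds at every earlier position along the way, so r U ○r holds.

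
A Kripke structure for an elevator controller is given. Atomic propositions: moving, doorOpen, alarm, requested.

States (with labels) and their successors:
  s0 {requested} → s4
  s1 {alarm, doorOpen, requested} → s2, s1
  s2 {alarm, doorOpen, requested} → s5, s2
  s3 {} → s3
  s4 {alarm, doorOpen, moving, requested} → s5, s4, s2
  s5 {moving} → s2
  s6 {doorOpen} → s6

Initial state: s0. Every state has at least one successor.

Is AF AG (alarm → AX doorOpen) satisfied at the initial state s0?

Violated

States satisfying AG (alarm → AX doorOpen): {s3, s6}.
States satisfying AF AG (alarm → AX doorOpen): {s3, s6}.
There is a path from s0 along which AG (alarm → AX doorOpen) never holds.
s0 ∉ Sat(AF AG (alarm → AX doorOpen)).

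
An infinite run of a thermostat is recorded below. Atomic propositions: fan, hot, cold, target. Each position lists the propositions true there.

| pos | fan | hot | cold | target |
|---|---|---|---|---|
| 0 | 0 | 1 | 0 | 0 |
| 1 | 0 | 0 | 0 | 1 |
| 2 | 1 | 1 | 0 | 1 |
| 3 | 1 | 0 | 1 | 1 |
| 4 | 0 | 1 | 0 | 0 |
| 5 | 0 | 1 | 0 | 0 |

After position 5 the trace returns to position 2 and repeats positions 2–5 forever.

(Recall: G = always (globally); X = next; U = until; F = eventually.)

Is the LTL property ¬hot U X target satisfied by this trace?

Walking from position 0: X target first holds at position 0, and ¬hot holds at every earlier position along the way, so ¬hot U X target holds.

Holds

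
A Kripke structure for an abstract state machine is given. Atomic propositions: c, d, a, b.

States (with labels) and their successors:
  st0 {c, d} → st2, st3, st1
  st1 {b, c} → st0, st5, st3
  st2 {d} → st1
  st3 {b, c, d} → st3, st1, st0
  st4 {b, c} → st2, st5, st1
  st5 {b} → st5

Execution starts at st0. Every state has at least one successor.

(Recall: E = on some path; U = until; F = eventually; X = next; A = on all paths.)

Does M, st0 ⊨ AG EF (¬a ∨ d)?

States satisfying EF (¬a ∨ d): {st0, st1, st2, st3, st4, st5}.
States satisfying AG EF (¬a ∨ d): {st0, st1, st2, st3, st4, st5}.
Every state reachable from st0 satisfies EF (¬a ∨ d).
st0 ∈ Sat(AG EF (¬a ∨ d)).

Yes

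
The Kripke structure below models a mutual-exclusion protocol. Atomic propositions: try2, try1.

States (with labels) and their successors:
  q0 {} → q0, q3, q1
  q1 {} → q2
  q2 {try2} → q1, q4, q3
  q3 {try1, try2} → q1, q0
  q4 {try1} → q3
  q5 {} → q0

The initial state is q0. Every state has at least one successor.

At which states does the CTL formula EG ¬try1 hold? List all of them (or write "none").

{q0, q1, q2, q5}

States satisfying ¬try1: {q0, q1, q2, q5}.
States satisfying EG ¬try1: {q0, q1, q2, q5}.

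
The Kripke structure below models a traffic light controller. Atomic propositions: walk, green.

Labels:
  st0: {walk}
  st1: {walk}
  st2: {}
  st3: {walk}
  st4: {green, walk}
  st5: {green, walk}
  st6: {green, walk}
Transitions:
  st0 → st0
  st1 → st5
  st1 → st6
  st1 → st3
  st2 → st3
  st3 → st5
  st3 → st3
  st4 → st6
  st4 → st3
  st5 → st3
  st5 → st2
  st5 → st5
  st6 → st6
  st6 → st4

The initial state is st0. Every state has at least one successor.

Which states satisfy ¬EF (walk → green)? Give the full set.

{st0}

States satisfying walk → green: {st2, st4, st5, st6}.
States satisfying EF (walk → green): {st1, st2, st3, st4, st5, st6}.
States satisfying ¬EF (walk → green): {st0}.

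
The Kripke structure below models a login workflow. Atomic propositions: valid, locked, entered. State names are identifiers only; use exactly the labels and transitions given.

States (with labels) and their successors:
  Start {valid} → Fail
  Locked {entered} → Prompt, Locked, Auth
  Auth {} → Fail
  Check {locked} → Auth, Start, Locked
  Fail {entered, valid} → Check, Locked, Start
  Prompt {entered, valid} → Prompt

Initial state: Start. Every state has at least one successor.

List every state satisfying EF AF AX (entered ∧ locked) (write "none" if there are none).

none

States satisfying AF AX (entered ∧ locked): ∅.
States satisfying EF AF AX (entered ∧ locked): ∅.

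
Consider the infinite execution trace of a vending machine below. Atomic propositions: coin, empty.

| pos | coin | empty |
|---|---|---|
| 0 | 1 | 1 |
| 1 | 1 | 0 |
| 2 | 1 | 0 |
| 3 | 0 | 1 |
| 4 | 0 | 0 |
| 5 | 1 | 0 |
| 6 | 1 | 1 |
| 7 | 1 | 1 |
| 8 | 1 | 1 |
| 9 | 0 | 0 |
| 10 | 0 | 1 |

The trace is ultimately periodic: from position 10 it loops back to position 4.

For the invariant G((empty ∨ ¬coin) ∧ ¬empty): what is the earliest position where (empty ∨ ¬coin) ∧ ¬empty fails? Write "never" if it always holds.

At position 0 the labels are {coin, empty}, so (empty ∨ ¬coin) ∧ ¬empty is false there. This is the first violation.

0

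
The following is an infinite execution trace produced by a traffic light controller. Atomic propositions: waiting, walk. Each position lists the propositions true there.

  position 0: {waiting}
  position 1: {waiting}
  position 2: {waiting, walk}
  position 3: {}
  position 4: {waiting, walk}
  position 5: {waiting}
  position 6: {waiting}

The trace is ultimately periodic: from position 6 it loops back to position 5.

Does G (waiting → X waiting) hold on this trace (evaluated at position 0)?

waiting → X waiting must hold at every position from 0 onward. It fails at position 2, so G (waiting → X waiting) is false.
Positions where waiting holds: 0, 1, 2, 4, 5, 6.
Check X waiting at each: 0→ok, 1→ok, 2→fails, 4→ok, 5→ok, 6→ok.

Does not hold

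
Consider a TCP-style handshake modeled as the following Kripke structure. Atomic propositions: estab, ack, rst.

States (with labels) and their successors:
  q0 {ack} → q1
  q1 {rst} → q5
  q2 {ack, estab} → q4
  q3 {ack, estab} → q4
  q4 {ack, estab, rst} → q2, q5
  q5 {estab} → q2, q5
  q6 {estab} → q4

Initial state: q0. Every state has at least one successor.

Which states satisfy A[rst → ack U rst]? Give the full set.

States satisfying rst → ack: {q0, q2, q3, q4, q5, q6}.
States satisfying rst: {q1, q4}.
States satisfying A[rst → ack U rst]: {q0, q1, q2, q3, q4, q6}.

{q0, q1, q2, q3, q4, q6}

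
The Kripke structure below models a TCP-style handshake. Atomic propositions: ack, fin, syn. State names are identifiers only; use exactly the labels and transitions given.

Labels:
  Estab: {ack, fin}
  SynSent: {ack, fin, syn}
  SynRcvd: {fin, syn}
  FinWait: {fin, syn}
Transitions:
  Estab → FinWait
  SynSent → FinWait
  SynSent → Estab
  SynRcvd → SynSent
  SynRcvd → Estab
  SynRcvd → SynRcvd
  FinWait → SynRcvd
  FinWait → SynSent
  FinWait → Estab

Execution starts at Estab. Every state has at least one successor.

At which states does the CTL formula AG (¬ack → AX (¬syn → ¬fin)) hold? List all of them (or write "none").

none

States satisfying ¬ack → AX (¬syn → ¬fin): {Estab, SynSent}.
States satisfying AG (¬ack → AX (¬syn → ¬fin)): ∅.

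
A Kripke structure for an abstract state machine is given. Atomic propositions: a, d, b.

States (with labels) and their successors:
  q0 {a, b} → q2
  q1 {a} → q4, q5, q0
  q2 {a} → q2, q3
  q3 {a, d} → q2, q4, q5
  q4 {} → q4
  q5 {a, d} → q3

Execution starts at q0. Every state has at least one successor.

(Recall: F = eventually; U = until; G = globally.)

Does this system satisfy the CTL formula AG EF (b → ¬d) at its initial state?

Yes

States satisfying EF (b → ¬d): {q0, q1, q2, q3, q4, q5}.
States satisfying AG EF (b → ¬d): {q0, q1, q2, q3, q4, q5}.
Every state reachable from q0 satisfies EF (b → ¬d).
q0 ∈ Sat(AG EF (b → ¬d)).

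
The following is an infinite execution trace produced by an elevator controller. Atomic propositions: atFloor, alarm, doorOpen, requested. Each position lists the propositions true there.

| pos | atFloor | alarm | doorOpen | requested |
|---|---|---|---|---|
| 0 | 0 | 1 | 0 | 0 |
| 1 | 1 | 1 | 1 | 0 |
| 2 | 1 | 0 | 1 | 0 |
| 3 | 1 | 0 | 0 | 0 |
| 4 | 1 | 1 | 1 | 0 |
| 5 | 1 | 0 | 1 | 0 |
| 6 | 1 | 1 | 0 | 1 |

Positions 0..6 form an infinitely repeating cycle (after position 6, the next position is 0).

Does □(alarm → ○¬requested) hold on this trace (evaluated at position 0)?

alarm → ○¬requested holds at every position 0..6, and those are all positions ever visited, so □(alarm → ○¬requested) holds.
Positions where alarm holds: 0, 1, 4, 6.
Check ○¬requested at each: 0→ok, 1→ok, 4→ok, 6→ok.

Satisfied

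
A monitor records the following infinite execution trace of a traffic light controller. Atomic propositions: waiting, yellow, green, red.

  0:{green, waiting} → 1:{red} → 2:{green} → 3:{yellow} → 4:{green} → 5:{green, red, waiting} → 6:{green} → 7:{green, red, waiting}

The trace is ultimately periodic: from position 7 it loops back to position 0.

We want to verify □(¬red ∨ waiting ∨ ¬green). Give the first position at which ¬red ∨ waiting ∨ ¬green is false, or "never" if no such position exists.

¬red ∨ waiting ∨ ¬green holds at every position 0..7, and those are all the positions the trace ever visits, so the invariant □(¬red ∨ waiting ∨ ¬green) is never violated.

never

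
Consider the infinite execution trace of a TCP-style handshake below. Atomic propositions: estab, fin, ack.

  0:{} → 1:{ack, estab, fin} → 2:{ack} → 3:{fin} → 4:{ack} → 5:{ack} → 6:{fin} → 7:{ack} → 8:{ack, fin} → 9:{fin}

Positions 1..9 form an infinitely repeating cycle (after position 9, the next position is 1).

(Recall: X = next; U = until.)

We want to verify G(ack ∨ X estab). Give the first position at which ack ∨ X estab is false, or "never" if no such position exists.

Check ack ∨ X estab at each position in order: 0 ✓, 1 ✓, 2 ✓.
At position 3 the labels are {fin} and the next position 4 has {ack}, so ack ∨ X estab is false there. This is the first violation.

3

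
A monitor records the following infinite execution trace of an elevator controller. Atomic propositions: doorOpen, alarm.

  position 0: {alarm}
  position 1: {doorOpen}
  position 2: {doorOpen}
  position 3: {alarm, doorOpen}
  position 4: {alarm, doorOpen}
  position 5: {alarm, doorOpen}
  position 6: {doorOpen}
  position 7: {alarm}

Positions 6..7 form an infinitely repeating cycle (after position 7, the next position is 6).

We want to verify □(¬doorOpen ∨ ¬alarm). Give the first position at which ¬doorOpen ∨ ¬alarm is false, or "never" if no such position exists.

Check ¬doorOpen ∨ ¬alarm at each position in order: 0 ✓, 1 ✓, 2 ✓.
At position 3 the labels are {alarm, doorOpen}, so ¬doorOpen ∨ ¬alarm is false there. This is the first violation.

3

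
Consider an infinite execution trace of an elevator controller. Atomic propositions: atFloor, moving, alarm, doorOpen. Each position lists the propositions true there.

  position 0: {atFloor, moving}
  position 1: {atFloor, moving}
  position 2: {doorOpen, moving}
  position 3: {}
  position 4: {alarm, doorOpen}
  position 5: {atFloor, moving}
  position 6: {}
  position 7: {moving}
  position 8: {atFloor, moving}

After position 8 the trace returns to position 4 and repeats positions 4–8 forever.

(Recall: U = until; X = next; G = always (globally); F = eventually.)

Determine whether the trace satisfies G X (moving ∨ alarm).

Does not hold

X (moving ∨ alarm) must hold at every position from 0 onward. It fails at position 2, so G X (moving ∨ alarm) is false.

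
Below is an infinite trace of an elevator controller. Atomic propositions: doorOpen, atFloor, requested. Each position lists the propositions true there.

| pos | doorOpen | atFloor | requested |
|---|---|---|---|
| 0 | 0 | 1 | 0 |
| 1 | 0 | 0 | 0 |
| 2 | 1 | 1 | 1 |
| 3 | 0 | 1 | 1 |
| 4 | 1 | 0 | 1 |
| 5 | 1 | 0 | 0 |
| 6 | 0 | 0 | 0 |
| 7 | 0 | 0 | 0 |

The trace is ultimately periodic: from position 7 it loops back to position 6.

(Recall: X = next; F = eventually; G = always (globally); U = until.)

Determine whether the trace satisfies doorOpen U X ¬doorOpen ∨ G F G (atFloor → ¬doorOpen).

Walking from position 0: X ¬doorOpen first holds at position 0, and doorOpen holds at every earlier position along the way, so doorOpen U X ¬doorOpen holds.
F G (atFloor → ¬doorOpen) holds at every position 0..7, and those are all positions ever visited, so G F G (atFloor → ¬doorOpen) holds.
At position 0: doorOpen U X ¬doorOpen is true; G F G (atFloor → ¬doorOpen) is true; so doorOpen U X ¬doorOpen ∨ G F G (atFloor → ¬doorOpen) is true.

Yes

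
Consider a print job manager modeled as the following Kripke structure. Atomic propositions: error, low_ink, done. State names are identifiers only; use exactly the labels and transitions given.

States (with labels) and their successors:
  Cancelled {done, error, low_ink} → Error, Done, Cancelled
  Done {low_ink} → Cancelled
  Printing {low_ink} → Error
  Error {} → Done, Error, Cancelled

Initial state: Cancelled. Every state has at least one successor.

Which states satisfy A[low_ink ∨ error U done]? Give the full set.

States satisfying low_ink ∨ error: {Cancelled, Done, Printing}.
States satisfying done: {Cancelled}.
States satisfying A[low_ink ∨ error U done]: {Cancelled, Done}.

{Cancelled, Done}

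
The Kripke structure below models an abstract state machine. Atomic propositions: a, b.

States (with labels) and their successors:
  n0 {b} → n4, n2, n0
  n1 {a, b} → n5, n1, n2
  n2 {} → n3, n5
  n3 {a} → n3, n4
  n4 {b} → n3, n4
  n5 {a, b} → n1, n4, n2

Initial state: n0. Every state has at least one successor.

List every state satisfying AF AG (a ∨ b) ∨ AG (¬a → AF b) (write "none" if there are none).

States satisfying AG (a ∨ b): {n3, n4}.
States satisfying AF AG (a ∨ b): {n3, n4}.
States satisfying ¬a → AF b: {n0, n1, n3, n4, n5}.
States satisfying AG (¬a → AF b): {n3, n4}.
States satisfying AF AG (a ∨ b) ∨ AG (¬a → AF b): {n3, n4}.

{n3, n4}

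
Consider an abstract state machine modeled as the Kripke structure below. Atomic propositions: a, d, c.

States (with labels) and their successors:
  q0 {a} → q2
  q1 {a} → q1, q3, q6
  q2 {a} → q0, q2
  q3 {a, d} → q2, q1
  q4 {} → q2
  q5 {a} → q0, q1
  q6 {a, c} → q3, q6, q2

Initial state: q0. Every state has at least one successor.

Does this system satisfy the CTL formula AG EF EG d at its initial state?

States satisfying EF EG d: ∅.
States satisfying AG EF EG d: ∅.
q0 is reachable from q0 and violates EF EG d, so AG fails at q0.
q0 ∉ Sat(AG EF EG d).

Does not hold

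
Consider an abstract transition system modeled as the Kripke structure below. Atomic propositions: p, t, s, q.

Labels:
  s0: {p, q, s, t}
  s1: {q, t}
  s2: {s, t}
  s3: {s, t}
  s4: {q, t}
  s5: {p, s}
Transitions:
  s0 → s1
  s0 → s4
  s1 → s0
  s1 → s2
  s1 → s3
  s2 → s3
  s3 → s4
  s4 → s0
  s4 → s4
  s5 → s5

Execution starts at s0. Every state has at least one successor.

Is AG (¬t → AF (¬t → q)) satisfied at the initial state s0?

Yes

States satisfying ¬t → AF (¬t → q): {s0, s1, s2, s3, s4}.
States satisfying AG (¬t → AF (¬t → q)): {s0, s1, s2, s3, s4}.
Every state reachable from s0 satisfies ¬t → AF (¬t → q).
s0 ∈ Sat(AG (¬t → AF (¬t → q))).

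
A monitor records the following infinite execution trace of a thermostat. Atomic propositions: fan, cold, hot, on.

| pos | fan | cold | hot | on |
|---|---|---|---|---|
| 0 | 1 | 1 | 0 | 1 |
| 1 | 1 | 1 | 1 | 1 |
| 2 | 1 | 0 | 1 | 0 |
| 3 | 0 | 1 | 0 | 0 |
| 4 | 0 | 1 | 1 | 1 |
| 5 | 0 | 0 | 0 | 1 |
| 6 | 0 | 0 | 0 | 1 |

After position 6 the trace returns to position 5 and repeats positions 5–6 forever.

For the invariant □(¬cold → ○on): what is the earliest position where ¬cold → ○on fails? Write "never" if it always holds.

Check ¬cold → ○on at each position in order: 0 ✓, 1 ✓.
At position 2 the labels are {fan, hot} and the next position 3 has {cold}, so ¬cold → ○on is false there. This is the first violation.

2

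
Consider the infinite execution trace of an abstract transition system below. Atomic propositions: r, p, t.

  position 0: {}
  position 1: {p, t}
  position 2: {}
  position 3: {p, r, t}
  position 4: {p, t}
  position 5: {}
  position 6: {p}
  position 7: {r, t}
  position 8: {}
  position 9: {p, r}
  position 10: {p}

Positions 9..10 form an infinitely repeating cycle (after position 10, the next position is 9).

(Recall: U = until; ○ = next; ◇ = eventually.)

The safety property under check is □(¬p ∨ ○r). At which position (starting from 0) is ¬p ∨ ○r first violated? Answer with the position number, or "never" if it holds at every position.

1

Check ¬p ∨ ○r at each position in order: 0 ✓.
At position 1 the labels are {p, t} and the next position 2 has {}, so ¬p ∨ ○r is false there. This is the first violation.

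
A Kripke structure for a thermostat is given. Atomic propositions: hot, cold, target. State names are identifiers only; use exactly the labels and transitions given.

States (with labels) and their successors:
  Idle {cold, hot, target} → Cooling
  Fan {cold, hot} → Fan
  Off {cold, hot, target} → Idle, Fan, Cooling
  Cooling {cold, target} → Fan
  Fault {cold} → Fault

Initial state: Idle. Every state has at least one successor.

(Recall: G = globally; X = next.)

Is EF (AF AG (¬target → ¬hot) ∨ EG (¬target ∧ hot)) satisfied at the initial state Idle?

States satisfying AF AG (¬target → ¬hot) ∨ EG (¬target ∧ hot): {Fan, Fault}.
States satisfying EF (AF AG (¬target → ¬hot) ∨ EG (¬target ∧ hot)): {Idle, Fan, Off, Cooling, Fault}.
Some path from Idle reaches a state where AF AG (¬target → ¬hot) ∨ EG (¬target ∧ hot) holds.
Idle ∈ Sat(EF (AF AG (¬target → ¬hot) ∨ EG (¬target ∧ hot))).

Holds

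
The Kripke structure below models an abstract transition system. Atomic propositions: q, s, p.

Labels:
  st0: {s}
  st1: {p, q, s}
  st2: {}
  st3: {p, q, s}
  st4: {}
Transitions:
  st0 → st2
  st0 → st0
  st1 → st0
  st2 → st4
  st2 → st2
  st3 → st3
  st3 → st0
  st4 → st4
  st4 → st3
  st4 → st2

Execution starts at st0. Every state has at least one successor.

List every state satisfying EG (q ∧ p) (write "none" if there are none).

{st3}

States satisfying q ∧ p: {st1, st3}.
States satisfying EG (q ∧ p): {st3}.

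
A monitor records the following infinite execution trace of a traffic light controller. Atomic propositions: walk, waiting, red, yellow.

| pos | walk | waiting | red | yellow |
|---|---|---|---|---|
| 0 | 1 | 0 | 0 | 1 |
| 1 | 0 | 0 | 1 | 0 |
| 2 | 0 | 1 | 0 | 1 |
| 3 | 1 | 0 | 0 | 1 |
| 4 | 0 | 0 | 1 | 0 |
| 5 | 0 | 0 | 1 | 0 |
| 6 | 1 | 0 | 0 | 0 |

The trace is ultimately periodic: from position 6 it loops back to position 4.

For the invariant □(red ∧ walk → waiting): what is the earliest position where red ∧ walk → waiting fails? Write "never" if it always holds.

red ∧ walk → waiting holds at every position 0..6, and those are all the positions the trace ever visits, so the invariant □(red ∧ walk → waiting) is never violated.

never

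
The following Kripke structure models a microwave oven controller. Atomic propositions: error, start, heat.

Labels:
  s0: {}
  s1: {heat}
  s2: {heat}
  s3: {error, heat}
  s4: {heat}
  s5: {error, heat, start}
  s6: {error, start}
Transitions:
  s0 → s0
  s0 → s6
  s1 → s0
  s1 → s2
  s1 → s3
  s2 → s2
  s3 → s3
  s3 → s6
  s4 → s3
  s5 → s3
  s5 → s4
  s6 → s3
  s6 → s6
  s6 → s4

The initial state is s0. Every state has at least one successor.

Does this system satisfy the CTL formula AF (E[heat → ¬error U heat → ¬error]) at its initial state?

Holds

States satisfying E[heat → ¬error U heat → ¬error]: {s0, s1, s2, s4, s6}.
States satisfying AF (E[heat → ¬error U heat → ¬error]): {s0, s1, s2, s4, s6}.
s0 ∈ Sat(AF (E[heat → ¬error U heat → ¬error])).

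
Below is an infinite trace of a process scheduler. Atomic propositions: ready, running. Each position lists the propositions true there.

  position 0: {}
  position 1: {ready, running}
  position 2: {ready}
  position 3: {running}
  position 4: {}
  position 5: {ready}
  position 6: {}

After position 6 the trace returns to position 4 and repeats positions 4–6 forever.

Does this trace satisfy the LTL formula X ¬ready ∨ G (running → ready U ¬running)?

The position after 0 is 1; ¬ready is false there.
running → ready U ¬running must hold at every position from 0 onward. It fails at position 3, so G (running → ready U ¬running) is false.
Positions where running holds: 1, 3.
Check ready U ¬running at each: 1→ok, 3→fails.
At position 0: X ¬ready is false; G (running → ready U ¬running) is false; so X ¬ready ∨ G (running → ready U ¬running) is false.

Does not hold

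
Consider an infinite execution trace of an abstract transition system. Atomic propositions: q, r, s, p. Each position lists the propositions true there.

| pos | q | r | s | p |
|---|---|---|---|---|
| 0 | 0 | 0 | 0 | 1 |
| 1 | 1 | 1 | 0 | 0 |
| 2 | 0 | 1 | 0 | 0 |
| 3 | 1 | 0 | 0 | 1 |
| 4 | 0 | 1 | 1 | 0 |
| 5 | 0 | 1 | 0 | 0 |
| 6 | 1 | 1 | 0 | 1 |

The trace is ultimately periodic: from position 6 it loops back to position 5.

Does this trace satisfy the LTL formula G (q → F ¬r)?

q → F ¬r must hold at every position from 0 onward. It fails at position 6, so G (q → F ¬r) is false.
Positions where q holds: 1, 3, 6.
Check F ¬r at each: 1→ok, 3→ok, 6→fails.

Does not hold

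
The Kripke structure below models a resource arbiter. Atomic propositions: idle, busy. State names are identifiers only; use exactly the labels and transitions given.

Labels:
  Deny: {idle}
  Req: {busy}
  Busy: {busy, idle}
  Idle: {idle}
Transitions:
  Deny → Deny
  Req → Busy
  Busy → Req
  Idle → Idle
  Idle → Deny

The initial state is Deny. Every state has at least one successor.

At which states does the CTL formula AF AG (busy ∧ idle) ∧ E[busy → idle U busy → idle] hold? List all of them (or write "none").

none

States satisfying AG (busy ∧ idle): ∅.
States satisfying AF AG (busy ∧ idle): ∅.
States satisfying busy → idle: {Deny, Busy, Idle}.
States satisfying E[busy → idle U busy → idle]: {Deny, Busy, Idle}.
States satisfying AF AG (busy ∧ idle) ∧ E[busy → idle U busy → idle]: ∅.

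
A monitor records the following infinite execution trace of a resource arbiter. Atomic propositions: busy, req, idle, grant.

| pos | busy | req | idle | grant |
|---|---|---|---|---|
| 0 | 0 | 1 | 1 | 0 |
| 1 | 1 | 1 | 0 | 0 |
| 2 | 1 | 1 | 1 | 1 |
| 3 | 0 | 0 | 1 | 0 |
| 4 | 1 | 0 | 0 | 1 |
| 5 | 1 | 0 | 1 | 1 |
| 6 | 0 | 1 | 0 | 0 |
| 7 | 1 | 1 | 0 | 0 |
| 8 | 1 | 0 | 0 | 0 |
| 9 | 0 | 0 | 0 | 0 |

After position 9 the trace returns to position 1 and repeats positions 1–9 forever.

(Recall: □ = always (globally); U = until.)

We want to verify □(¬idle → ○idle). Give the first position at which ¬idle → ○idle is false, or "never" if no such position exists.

Check ¬idle → ○idle at each position in order: 0 ✓, 1 ✓, 2 ✓, 3 ✓, 4 ✓, 5 ✓.
At position 6 the labels are {req} and the next position 7 has {busy, req}, so ¬idle → ○idle is false there. This is the first violation.

6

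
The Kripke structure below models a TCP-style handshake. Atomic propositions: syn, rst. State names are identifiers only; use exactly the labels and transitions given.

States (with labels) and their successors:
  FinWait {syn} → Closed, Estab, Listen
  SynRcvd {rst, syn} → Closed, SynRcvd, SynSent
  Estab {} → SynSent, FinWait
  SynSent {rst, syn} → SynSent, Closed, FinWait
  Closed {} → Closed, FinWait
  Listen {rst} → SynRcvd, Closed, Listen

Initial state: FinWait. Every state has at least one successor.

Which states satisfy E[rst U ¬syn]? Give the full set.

{SynRcvd, Estab, SynSent, Closed, Listen}

States satisfying rst: {SynRcvd, SynSent, Listen}.
States satisfying ¬syn: {Estab, Closed, Listen}.
States satisfying E[rst U ¬syn]: {SynRcvd, Estab, SynSent, Closed, Listen}.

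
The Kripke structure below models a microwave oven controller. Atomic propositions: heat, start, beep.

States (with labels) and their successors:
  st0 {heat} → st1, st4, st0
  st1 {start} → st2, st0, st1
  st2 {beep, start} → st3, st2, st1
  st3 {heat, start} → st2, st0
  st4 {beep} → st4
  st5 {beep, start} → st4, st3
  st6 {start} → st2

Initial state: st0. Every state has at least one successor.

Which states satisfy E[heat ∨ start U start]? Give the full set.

{st0, st1, st2, st3, st5, st6}

States satisfying heat ∨ start: {st0, st1, st2, st3, st5, st6}.
States satisfying start: {st1, st2, st3, st5, st6}.
States satisfying E[heat ∨ start U start]: {st0, st1, st2, st3, st5, st6}.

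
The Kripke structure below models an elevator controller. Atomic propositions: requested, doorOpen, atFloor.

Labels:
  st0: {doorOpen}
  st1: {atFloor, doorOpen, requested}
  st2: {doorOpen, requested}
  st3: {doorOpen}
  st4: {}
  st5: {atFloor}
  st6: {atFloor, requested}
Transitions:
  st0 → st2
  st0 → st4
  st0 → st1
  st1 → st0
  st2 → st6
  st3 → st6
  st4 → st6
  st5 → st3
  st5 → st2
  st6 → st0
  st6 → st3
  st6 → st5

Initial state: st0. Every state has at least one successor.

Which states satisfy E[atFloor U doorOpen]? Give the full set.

States satisfying atFloor: {st1, st5, st6}.
States satisfying doorOpen: {st0, st1, st2, st3}.
States satisfying E[atFloor U doorOpen]: {st0, st1, st2, st3, st5, st6}.

{st0, st1, st2, st3, st5, st6}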